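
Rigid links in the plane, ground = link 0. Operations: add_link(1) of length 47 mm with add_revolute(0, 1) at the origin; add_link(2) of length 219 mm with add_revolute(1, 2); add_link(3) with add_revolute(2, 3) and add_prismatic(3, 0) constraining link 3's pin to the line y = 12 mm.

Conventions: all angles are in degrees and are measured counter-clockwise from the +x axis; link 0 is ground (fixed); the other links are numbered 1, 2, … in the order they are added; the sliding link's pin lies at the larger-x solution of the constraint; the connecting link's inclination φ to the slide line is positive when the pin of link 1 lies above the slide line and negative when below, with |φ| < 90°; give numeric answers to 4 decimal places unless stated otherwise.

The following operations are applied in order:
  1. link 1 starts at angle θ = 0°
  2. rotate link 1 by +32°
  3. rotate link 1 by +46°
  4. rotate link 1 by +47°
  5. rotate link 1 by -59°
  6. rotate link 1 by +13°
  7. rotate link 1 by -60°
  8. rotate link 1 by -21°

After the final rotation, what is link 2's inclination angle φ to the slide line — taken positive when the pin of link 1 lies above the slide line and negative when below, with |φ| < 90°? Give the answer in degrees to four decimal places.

geometry: r = 47 mm, L = 219 mm, e = 12 mm; θ starts at 0°
rotate link 1 by +32°: θ ← 0° +32° = 32°
rotate link 1 by +46°: θ ← 32° +46° = 78°
rotate link 1 by +47°: θ ← 78° +47° = 125°
rotate link 1 by -59°: θ ← 125° -59° = 66°
rotate link 1 by +13°: θ ← 66° +13° = 79°
rotate link 1 by -60°: θ ← 79° -60° = 19°
rotate link 1 by -21°: θ ← 19° -21° = -2°
h = r sin θ − e = -1.640276 − 12 = -13.640276
sin φ = h / L = -13.640276 / 219 = -0.06228437
φ = arcsin(-0.06228437) = -3.570943°

-3.5709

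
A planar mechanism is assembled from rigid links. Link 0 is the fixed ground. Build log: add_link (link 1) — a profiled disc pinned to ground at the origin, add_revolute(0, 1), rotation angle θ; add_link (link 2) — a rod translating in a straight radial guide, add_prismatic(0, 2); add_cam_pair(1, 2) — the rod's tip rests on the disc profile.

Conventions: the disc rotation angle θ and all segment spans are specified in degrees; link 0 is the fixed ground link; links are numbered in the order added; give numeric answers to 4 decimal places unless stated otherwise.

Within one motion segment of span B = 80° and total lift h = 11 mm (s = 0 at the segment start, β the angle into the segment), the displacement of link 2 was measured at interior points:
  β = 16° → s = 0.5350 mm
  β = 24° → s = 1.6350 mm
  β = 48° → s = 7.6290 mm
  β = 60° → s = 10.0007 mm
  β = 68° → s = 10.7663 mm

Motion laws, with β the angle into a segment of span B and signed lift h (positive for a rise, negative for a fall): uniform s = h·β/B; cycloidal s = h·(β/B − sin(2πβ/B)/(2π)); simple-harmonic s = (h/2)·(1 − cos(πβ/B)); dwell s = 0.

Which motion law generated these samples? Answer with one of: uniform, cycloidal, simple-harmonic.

candidates at β/B = r: uniform s = h·r (linear in β); cycloidal s = h·(r − sin(2πr)/(2π)); simple-harmonic s = (h/2)(1 − cos(πr))
β=16°: printed 0.5350 | uniform 2.2000, cycloidal 0.5350, simple-harmonic 1.0504
β=24°: printed 1.6350 | uniform 3.3000, cycloidal 1.6350, simple-harmonic 2.2672
β=48°: printed 7.6290 | uniform 6.6000, cycloidal 7.6290, simple-harmonic 7.1996
β=60°: printed 10.0007 | uniform 8.2500, cycloidal 10.0007, simple-harmonic 9.3891
β=68°: printed 10.7663 | uniform 9.3500, cycloidal 10.7663, simple-harmonic 10.4005
only one law matches every sample → cycloidal

cycloidal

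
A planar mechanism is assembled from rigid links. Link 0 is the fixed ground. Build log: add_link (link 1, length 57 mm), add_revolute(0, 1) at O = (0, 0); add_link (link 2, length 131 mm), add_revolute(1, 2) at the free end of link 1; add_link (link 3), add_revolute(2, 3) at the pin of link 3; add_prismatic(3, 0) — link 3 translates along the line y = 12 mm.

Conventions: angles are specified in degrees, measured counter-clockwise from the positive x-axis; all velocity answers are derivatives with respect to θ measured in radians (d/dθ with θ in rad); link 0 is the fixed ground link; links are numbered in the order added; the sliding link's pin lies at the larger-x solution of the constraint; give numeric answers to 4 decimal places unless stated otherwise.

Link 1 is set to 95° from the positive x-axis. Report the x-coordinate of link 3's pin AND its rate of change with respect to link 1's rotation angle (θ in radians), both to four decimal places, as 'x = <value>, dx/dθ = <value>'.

geometry: r = 57 mm, L = 131 mm, e = 12 mm
crank pin P = (r cos θ, r sin θ) = (-4.967877, 56.783098)
h = r sin θ − e = 56.783098 − 12 = 44.783098
x = r cos θ + √(L² − h²) = -4.967877 + 123.107571 = 118.139694
dx/dθ = −r sin θ − h·r cos θ/√(L² − h²) (θ in radians; h = 44.783098) = -54.975923

x = 118.1397, dx/dθ = -54.9759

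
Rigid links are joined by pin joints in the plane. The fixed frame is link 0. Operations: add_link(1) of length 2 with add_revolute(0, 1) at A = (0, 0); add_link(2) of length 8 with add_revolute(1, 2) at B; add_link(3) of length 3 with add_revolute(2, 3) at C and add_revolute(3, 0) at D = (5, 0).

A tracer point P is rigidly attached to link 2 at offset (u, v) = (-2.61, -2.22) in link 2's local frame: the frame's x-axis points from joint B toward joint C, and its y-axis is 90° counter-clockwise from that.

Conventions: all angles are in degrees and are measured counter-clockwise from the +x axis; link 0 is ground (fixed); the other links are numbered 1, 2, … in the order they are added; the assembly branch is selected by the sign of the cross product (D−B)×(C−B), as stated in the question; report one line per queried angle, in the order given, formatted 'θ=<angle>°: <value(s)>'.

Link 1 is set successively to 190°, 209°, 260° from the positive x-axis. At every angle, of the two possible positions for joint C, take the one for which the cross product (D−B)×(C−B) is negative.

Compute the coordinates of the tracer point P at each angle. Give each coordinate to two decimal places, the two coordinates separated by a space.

A=(0,0), D=(5.00,0)
θ=190°: B = A + 2.00·(cos190°, sin190°) = (-1.9696, -0.3473)
θ=190°: |BD| = 6.9783
θ=190°: circle(B,8.00) ∩ circle(D,3.00): a=7.4299, h=2.9658
θ=190°:   candidates: C₊=(5.3035,2.9846) cross=20.696; C₋=(5.5987,-2.9396) cross=-20.696
θ=190°:   branch - wants cross < 0 → take C=(5.5987,-2.9396) (cross=-20.696)
θ=190°: ex = (C−B)/|BC| = (0.9460,-0.3240); ey = (0.3240,0.9460)
θ=190°: P = B + -2.61·ex + -2.22·ey = (-5.1582,-1.6018)
θ=209°: B = A + 2.00·(cos209°, sin209°) = (-1.7492, -0.9696)
θ=209°: |BD| = 6.8185
θ=209°: circle(B,8.00) ∩ circle(D,3.00): a=7.4424, h=2.9344
θ=209°:   candidates: C₊=(5.2002,2.9933) cross=20.008; C₋=(6.0348,-2.8159) cross=-20.008
θ=209°:   branch - wants cross < 0 → take C=(6.0348,-2.8159) (cross=-20.008)
θ=209°: ex = (C−B)/|BC| = (0.9730,-0.2308); ey = (0.2308,0.9730)
θ=209°: P = B + -2.61·ex + -2.22·ey = (-4.8011,-2.5273)
θ=260°: B = A + 2.00·(cos260°, sin260°) = (-0.3473, -1.9696)
θ=260°: |BD| = 5.6985
θ=260°: circle(B,8.00) ∩ circle(D,3.00): a=7.6751, h=2.2568
θ=260°:   candidates: C₊=(6.0747,2.8009) cross=12.860; C₋=(7.6348,-1.4345) cross=-12.860
θ=260°:   branch - wants cross < 0 → take C=(7.6348,-1.4345) (cross=-12.860)
θ=260°: ex = (C−B)/|BC| = (0.9978,0.0669); ey = (-0.0669,0.9978)
θ=260°: P = B + -2.61·ex + -2.22·ey = (-2.8030,-4.3592)

θ=190°: -5.16 -1.60
θ=209°: -4.80 -2.53
θ=260°: -2.80 -4.36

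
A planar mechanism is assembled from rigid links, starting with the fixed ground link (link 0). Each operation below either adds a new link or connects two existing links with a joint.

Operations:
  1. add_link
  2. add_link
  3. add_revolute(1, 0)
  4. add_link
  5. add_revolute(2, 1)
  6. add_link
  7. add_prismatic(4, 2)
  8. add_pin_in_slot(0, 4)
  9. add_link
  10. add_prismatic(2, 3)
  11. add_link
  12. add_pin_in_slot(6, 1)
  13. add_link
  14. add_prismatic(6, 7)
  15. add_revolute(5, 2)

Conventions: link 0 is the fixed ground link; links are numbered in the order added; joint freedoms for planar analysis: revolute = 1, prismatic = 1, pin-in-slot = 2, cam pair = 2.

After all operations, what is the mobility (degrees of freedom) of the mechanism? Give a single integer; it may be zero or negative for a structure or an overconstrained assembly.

ground; <1,0,0>
#1 <2,0,0>
#2 <3,0,0>
R:1↔0 J1 <3,1,0>
#3 <4,1,0>
R:2↔1 J1 <4,2,0>
#4 <5,2,0>
P:4↔2 J1 <5,3,0>
PS:0↔4 J2 <5,3,1>
#5 <6,3,1>
P:2↔3 J1 <6,4,1>
#6 <7,4,1>
PS:6↔1 J2 <7,4,2>
#7 <8,4,2>
P:6↔7 J1 <8,5,2>
R:5↔2 J1 <8,6,2>
3×7 − 2×6 − 1×2 = 7

M = 7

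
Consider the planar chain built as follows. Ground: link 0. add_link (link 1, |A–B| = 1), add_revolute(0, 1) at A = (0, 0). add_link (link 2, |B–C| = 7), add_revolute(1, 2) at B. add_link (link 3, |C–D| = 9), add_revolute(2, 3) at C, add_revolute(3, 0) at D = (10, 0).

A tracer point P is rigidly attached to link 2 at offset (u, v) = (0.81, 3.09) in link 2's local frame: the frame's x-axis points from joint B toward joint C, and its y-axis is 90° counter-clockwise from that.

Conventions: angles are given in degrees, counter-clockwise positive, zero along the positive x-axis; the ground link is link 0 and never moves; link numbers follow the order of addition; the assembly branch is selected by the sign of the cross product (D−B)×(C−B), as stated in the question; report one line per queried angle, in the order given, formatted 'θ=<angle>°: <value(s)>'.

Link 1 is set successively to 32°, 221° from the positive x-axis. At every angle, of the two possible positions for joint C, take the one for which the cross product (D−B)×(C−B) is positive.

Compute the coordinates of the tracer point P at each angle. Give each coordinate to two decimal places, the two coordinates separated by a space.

A=(0,0), D=(10.00,0)
θ=32°: B = A + 1.00·(cos32°, sin32°) = (0.8480, 0.5299)
θ=32°: |BD| = 9.1673
θ=32°: circle(B,7.00) ∩ circle(D,9.00): a=2.8383, h=6.3988
θ=32°:   candidates: C₊=(4.0515,6.7539) cross=58.659; C₋=(3.3117,-6.0222) cross=-58.659
θ=32°:   branch + wants cross > 0 → take C=(4.0515,6.7539) (cross=58.659)
θ=32°: ex = (C−B)/|BC| = (0.4576,0.8891); ey = (-0.8891,0.4576)
θ=32°: P = B + 0.81·ex + 3.09·ey = (-1.5287,2.6642)
θ=221°: B = A + 1.00·(cos221°, sin221°) = (-0.7547, -0.6561)
θ=221°: |BD| = 10.7747
θ=221°: circle(B,7.00) ∩ circle(D,9.00): a=3.9024, h=5.8113
θ=221°:   candidates: C₊=(2.7866,5.3821) cross=62.615; C₋=(3.4943,-6.2190) cross=-62.615
θ=221°:   branch + wants cross > 0 → take C=(2.7866,5.3821) (cross=62.615)
θ=221°: ex = (C−B)/|BC| = (0.5059,0.8626); ey = (-0.8626,0.5059)
θ=221°: P = B + 0.81·ex + 3.09·ey = (-3.0103,1.6059)

θ=32°: -1.53 2.66
θ=221°: -3.01 1.61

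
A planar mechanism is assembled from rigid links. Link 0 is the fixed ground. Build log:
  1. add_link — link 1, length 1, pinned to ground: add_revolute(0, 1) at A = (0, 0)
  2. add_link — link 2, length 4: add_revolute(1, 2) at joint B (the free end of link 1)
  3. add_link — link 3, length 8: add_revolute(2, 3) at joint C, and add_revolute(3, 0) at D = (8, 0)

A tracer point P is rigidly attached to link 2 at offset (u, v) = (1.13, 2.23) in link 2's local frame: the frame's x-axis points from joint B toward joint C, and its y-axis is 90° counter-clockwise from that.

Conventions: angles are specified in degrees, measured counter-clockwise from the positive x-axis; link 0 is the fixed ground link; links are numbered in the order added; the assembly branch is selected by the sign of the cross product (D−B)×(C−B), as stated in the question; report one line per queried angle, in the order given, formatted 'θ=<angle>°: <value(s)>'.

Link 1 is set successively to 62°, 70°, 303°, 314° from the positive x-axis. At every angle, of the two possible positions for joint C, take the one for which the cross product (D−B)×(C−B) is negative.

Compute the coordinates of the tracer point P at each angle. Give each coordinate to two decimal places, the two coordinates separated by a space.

A=(0,0), D=(8.00,0)
θ=62°: B = A + 1.00·(cos62°, sin62°) = (0.4695, 0.8829)
θ=62°: |BD| = 7.5821
θ=62°: circle(B,4.00) ∩ circle(D,8.00): a=0.6257, h=3.9508
θ=62°:   candidates: C₊=(1.5510,4.7340) cross=29.955; C₋=(0.6309,-3.1138) cross=-29.955
θ=62°:   branch - wants cross < 0 → take C=(0.6309,-3.1138) (cross=-29.955)
θ=62°: ex = (C−B)/|BC| = (0.0403,-0.9992); ey = (0.9992,0.0403)
θ=62°: P = B + 1.13·ex + 2.23·ey = (2.7432,-0.1562)
θ=70°: B = A + 1.00·(cos70°, sin70°) = (0.3420, 0.9397)
θ=70°: |BD| = 7.7154
θ=70°: circle(B,4.00) ∩ circle(D,8.00): a=0.7471, h=3.9296
θ=70°:   candidates: C₊=(1.5621,4.7491) cross=30.319; C₋=(0.6049,-3.0517) cross=-30.319
θ=70°:   branch - wants cross < 0 → take C=(0.6049,-3.0517) (cross=-30.319)
θ=70°: ex = (C−B)/|BC| = (0.0657,-0.9978); ey = (0.9978,0.0657)
θ=70°: P = B + 1.13·ex + 2.23·ey = (2.6415,-0.0413)
θ=303°: B = A + 1.00·(cos303°, sin303°) = (0.5446, -0.8387)
θ=303°: |BD| = 7.5024
θ=303°: circle(B,4.00) ∩ circle(D,8.00): a=0.5522, h=3.9617
θ=303°:   candidates: C₊=(0.6505,3.1599) cross=29.722; C₋=(1.5363,-4.7138) cross=-29.722
θ=303°:   branch - wants cross < 0 → take C=(1.5363,-4.7138) (cross=-29.722)
θ=303°: ex = (C−B)/|BC| = (0.2479,-0.9688); ey = (0.9688,0.2479)
θ=303°: P = B + 1.13·ex + 2.23·ey = (2.9852,-1.3806)
θ=314°: B = A + 1.00·(cos314°, sin314°) = (0.6947, -0.7193)
θ=314°: |BD| = 7.3407
θ=314°: circle(B,4.00) ∩ circle(D,8.00): a=0.4009, h=3.9799
θ=314°:   candidates: C₊=(0.7036,3.2807) cross=29.215; C₋=(1.4836,-4.6408) cross=-29.215
θ=314°:   branch - wants cross < 0 → take C=(1.4836,-4.6408) (cross=-29.215)
θ=314°: ex = (C−B)/|BC| = (0.1972,-0.9804); ey = (0.9804,0.1972)
θ=314°: P = B + 1.13·ex + 2.23·ey = (3.1037,-1.3873)

θ=62°: 2.74 -0.16
θ=70°: 2.64 -0.04
θ=303°: 2.99 -1.38
θ=314°: 3.10 -1.39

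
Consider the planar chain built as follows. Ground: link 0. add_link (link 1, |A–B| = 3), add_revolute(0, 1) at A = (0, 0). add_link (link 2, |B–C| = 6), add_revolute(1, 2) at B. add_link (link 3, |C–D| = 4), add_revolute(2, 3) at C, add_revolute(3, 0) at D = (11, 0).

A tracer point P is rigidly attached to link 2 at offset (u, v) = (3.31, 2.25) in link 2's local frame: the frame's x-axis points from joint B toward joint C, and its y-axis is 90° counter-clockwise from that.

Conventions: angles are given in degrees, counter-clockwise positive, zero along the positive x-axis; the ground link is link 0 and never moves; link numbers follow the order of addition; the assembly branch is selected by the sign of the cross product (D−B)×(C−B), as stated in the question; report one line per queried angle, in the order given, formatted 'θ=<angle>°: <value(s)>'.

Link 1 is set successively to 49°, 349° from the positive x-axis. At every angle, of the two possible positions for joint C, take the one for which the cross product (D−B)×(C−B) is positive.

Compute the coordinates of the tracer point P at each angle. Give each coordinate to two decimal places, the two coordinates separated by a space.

A=(0,0), D=(11.00,0)
θ=49°: B = A + 3.00·(cos49°, sin49°) = (1.9682, 2.2641)
θ=49°: |BD| = 9.3113
θ=49°: circle(B,6.00) ∩ circle(D,4.00): a=5.7296, h=1.7809
θ=49°:   candidates: C₊=(7.9589,2.5984) cross=16.582; C₋=(7.0928,-0.8565) cross=-16.582
θ=49°:   branch + wants cross > 0 → take C=(7.9589,2.5984) (cross=16.582)
θ=49°: ex = (C−B)/|BC| = (0.9984,0.0557); ey = (-0.0557,0.9984)
θ=49°: P = B + 3.31·ex + 2.25·ey = (5.1477,4.6950)
θ=349°: B = A + 3.00·(cos349°, sin349°) = (2.9449, -0.5724)
θ=349°: |BD| = 8.0754
θ=349°: circle(B,6.00) ∩ circle(D,4.00): a=5.2760, h=2.8572
θ=349°:   candidates: C₊=(8.0051,2.6515) cross=23.073; C₋=(8.4102,-3.0484) cross=-23.073
θ=349°:   branch + wants cross > 0 → take C=(8.0051,2.6515) (cross=23.073)
θ=349°: ex = (C−B)/|BC| = (0.8434,0.5373); ey = (-0.5373,0.8434)
θ=349°: P = B + 3.31·ex + 2.25·ey = (4.5275,3.1037)

θ=49°: 5.15 4.70
θ=349°: 4.53 3.10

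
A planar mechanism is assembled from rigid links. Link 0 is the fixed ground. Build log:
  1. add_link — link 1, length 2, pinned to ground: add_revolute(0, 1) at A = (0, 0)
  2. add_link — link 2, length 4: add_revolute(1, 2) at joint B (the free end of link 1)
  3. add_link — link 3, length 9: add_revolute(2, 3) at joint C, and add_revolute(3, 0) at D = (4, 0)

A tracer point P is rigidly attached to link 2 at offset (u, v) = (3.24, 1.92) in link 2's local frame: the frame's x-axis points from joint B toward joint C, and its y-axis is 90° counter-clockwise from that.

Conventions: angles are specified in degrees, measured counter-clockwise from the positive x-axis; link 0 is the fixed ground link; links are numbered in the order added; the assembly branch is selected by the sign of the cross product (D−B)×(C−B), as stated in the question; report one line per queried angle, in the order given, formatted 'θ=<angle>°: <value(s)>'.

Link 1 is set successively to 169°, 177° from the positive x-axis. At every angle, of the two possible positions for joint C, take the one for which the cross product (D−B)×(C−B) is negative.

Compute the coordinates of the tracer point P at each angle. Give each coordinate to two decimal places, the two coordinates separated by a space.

A=(0,0), D=(4.00,0)
θ=169°: B = A + 2.00·(cos169°, sin169°) = (-1.9633, 0.3816)
θ=169°: |BD| = 5.9755
θ=169°: circle(B,4.00) ∩ circle(D,9.00): a=-2.4512, h=3.1610
θ=169°:   candidates: C₊=(-4.2076,3.6927) cross=18.888; C₋=(-4.6113,-2.6163) cross=-18.888
θ=169°:   branch - wants cross < 0 → take C=(-4.6113,-2.6163) (cross=-18.888)
θ=169°: ex = (C−B)/|BC| = (-0.6620,-0.7495); ey = (0.7495,-0.6620)
θ=169°: P = B + 3.24·ex + 1.92·ey = (-2.6692,-3.3178)
θ=177°: B = A + 2.00·(cos177°, sin177°) = (-1.9973, 0.1047)
θ=177°: |BD| = 5.9982
θ=177°: circle(B,4.00) ∩ circle(D,9.00): a=-2.4192, h=3.1855
θ=177°:   candidates: C₊=(-4.3605,3.3319) cross=19.107; C₋=(-4.4717,-3.0381) cross=-19.107
θ=177°:   branch - wants cross < 0 → take C=(-4.4717,-3.0381) (cross=-19.107)
θ=177°: ex = (C−B)/|BC| = (-0.6186,-0.7857); ey = (0.7857,-0.6186)
θ=177°: P = B + 3.24·ex + 1.92·ey = (-2.4930,-3.6287)

θ=169°: -2.67 -3.32
θ=177°: -2.49 -3.63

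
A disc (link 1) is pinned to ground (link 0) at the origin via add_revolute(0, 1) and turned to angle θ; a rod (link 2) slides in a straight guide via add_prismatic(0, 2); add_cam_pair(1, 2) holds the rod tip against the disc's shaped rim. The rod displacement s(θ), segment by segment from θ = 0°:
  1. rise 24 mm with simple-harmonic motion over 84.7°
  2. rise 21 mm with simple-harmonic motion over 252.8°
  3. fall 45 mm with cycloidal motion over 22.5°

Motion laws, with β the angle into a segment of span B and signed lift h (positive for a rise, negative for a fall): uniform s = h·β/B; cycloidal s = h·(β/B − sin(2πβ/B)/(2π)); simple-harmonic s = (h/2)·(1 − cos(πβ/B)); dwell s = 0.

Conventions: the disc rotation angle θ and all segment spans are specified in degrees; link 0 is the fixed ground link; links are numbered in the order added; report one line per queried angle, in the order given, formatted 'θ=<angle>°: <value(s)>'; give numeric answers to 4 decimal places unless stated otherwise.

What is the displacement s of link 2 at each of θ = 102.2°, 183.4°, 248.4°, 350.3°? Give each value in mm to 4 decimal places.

segment 1 (0° to 84.7°, simple-harmonic, h = 24) is passed completely: s = 0.0000 + (24) = 24.0000
θ = 102.2° falls in segment 2 (84.7° to 337.5°, simple-harmonic, h = 21): β = 102.2 − 84.7 = 17.5°, B = 252.8°; Δs = 21/2·(1 − cos(π·0.0692)) = 0.2473; s = 24.0000 + 0.2473 = 24.2473
θ = 183.4° falls in segment 2 (84.7° to 337.5°, simple-harmonic, h = 21): β = 183.4 − 84.7 = 98.7°, B = 252.8°; Δs = 21/2·(1 − cos(π·0.3904)) = 6.9565; s = 24.0000 + 6.9565 = 30.9565
θ = 248.4° falls in segment 2 (84.7° to 337.5°, simple-harmonic, h = 21): β = 248.4 − 84.7 = 163.7°, B = 252.8°; Δs = 21/2·(1 − cos(π·0.6475)) = 15.1947; s = 24.0000 + 15.1947 = 39.1947
segment 2 (84.7° to 337.5°, simple-harmonic, h = 21) is passed completely: s = 24.0000 + (21) = 45.0000
θ = 350.3° falls in segment 3 (337.5° to 360°, cycloidal, h = -45): β = 350.3 − 337.5 = 12.8°, B = 22.5°; Δs = -45·(0.5689 − sin(2π·0.5689)/(2π)) = -28.6041; s = 45.0000 − 28.6041 = 16.3959

θ=102.2°: 24.2473
θ=183.4°: 30.9565
θ=248.4°: 39.1947
θ=350.3°: 16.3959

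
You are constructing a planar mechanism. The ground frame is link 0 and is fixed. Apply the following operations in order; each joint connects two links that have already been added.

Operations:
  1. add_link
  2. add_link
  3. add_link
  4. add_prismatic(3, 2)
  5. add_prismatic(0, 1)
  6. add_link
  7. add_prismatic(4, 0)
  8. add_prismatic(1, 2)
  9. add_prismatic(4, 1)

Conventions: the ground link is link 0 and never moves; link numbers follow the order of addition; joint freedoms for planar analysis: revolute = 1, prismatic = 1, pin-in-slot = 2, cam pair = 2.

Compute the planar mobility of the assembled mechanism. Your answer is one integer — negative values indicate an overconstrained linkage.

ground; <1,0,0>
#1 <2,0,0>
#2 <3,0,0>
#3 <4,0,0>
P:3↔2 J1 <4,1,0>
P:0↔1 J1 <4,2,0>
#4 <5,2,0>
P:4↔0 J1 <5,3,0>
P:1↔2 J1 <5,4,0>
P:4↔1 J1 <5,5,0>
3×4 − 2×5 − 1×0 = 2

M = 2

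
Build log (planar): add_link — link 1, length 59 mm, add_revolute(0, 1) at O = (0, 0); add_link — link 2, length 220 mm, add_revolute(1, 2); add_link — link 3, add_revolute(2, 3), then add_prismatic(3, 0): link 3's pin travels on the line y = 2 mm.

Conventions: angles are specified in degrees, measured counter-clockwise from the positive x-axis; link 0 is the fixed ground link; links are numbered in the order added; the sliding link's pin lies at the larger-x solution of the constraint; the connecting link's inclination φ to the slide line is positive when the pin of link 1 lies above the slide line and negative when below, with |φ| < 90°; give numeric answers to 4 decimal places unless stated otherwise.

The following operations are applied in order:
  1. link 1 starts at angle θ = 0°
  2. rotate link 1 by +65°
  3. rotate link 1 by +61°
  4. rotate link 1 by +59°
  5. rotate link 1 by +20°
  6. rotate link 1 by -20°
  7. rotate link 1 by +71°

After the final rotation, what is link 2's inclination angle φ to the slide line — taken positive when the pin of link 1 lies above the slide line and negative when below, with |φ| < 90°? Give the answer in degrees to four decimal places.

geometry: r = 59 mm, L = 220 mm, e = 2 mm; θ starts at 0°
rotate link 1 by +65°: θ ← 0° +65° = 65°
rotate link 1 by +61°: θ ← 65° +61° = 126°
rotate link 1 by +59°: θ ← 126° +59° = 185°
rotate link 1 by +20°: θ ← 185° +20° = 205°
rotate link 1 by -20°: θ ← 205° -20° = 185°
rotate link 1 by +71°: θ ← 185° +71° = 256°
h = r sin θ − e = -57.247448 − 2 = -59.247448
sin φ = h / L = -59.247448 / 220 = -0.26930658
φ = arcsin(-0.26930658) = -15.623009°

-15.6230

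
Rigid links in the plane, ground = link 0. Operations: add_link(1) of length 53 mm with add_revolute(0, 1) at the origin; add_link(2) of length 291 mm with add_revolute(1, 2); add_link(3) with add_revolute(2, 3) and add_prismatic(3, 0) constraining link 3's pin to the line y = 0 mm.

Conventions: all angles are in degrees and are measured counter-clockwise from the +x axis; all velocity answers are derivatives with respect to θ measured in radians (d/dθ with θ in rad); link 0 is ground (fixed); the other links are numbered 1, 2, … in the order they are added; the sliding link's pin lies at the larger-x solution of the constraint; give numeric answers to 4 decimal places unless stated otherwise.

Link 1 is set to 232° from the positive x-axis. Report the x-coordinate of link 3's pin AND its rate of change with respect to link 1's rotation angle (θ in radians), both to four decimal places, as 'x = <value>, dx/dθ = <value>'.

geometry: r = 53 mm, L = 291 mm, e = 0 mm
crank pin P = (r cos θ, r sin θ) = (-32.630058, -41.764570)
h = r sin θ − e = -41.764570 − 0 = -41.764570
x = r cos θ + √(L² − h²) = -32.630058 + 287.987362 = 255.357304
dx/dθ = −r sin θ − h·r cos θ/√(L² − h²) (θ in radians; h = -41.764570) = 37.032486

x = 255.3573, dx/dθ = 37.0325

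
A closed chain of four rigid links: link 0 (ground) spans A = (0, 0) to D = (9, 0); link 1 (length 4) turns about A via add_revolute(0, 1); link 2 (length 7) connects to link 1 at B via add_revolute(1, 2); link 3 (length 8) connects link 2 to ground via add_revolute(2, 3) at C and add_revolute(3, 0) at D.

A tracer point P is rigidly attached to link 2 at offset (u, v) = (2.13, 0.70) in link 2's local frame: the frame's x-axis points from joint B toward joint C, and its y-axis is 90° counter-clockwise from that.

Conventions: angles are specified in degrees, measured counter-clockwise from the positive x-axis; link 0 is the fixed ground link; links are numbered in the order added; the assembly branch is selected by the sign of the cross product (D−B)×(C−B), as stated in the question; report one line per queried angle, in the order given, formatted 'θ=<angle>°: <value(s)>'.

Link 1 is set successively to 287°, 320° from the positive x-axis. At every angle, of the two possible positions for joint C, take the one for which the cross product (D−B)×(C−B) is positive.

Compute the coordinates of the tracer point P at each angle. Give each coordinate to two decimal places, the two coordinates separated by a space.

A=(0,0), D=(9.00,0)
θ=287°: B = A + 4.00·(cos287°, sin287°) = (1.1695, -3.8252)
θ=287°: |BD| = 8.7149
θ=287°: circle(B,7.00) ∩ circle(D,8.00): a=3.4968, h=6.0640
θ=287°:   candidates: C₊=(1.6498,3.1583) cross=52.847; C₋=(6.9731,-7.7390) cross=-52.847
θ=287°:   branch + wants cross > 0 → take C=(1.6498,3.1583) (cross=52.847)
θ=287°: ex = (C−B)/|BC| = (0.0686,0.9976); ey = (-0.9976,0.0686)
θ=287°: P = B + 2.13·ex + 0.70·ey = (0.6173,-1.6522)
θ=320°: B = A + 4.00·(cos320°, sin320°) = (3.0642, -2.5712)
θ=320°: |BD| = 6.4688
θ=320°: circle(B,7.00) ∩ circle(D,8.00): a=2.0750, h=6.6854
θ=320°:   candidates: C₊=(2.3109,4.3882) cross=43.246; C₋=(7.6254,-7.8810) cross=-43.246
θ=320°:   branch + wants cross > 0 → take C=(2.3109,4.3882) (cross=43.246)
θ=320°: ex = (C−B)/|BC| = (-0.1076,0.9942); ey = (-0.9942,-0.1076)
θ=320°: P = B + 2.13·ex + 0.70·ey = (2.1390,-0.5288)

θ=287°: 0.62 -1.65
θ=320°: 2.14 -0.53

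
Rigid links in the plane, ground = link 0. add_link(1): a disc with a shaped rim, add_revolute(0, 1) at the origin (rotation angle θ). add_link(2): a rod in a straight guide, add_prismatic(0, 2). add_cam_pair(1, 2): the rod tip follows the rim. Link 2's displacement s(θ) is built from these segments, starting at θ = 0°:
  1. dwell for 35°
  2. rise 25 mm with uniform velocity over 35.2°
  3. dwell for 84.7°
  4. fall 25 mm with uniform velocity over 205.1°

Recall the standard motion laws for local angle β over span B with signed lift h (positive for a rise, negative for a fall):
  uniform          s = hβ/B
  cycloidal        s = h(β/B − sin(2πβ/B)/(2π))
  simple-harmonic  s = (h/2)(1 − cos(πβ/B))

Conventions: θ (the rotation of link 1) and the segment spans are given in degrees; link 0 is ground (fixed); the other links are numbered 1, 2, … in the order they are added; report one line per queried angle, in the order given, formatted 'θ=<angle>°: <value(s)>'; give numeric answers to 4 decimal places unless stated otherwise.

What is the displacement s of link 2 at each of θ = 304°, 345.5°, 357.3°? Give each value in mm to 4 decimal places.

segment 1 (0° to 35°, dwell): s unchanged at 0.0000
segment 2 (35° to 70.2°, uniform, h = 25) is passed completely: s = 0.0000 + (25) = 25.0000
segment 3 (70.2° to 154.9°, dwell): s unchanged at 25.0000
θ = 304° falls in segment 4 (154.9° to 360°, uniform, h = -25): β = 304 − 154.9 = 149.1°, B = 205.1°; Δs = -25·149.1/205.1 = -18.1741; s = 25.0000 − 18.1741 = 6.8259
θ = 345.5° falls in segment 4 (154.9° to 360°, uniform, h = -25): β = 345.5 − 154.9 = 190.6°, B = 205.1°; Δs = -25·190.6/205.1 = -23.2326; s = 25.0000 − 23.2326 = 1.7674
θ = 357.3° falls in segment 4 (154.9° to 360°, uniform, h = -25): β = 357.3 − 154.9 = 202.4°, B = 205.1°; Δs = -25·202.4/205.1 = -24.6709; s = 25.0000 − 24.6709 = 0.3291

θ=304°: 6.8259
θ=345.5°: 1.7674
θ=357.3°: 0.3291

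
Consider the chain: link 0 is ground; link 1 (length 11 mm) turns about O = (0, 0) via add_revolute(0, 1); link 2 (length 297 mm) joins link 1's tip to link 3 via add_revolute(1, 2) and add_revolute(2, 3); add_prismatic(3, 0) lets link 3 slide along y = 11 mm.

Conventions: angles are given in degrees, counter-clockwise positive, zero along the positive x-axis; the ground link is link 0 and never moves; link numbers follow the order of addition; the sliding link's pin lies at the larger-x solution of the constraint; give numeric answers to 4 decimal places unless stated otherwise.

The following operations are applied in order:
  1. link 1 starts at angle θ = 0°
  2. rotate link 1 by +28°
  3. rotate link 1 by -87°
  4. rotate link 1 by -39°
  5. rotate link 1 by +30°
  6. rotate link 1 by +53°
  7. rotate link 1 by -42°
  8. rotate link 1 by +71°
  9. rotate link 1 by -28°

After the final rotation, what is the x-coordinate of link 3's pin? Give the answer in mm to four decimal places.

geometry: r = 11 mm, L = 297 mm, e = 11 mm; θ starts at 0°
rotate link 1 by +28°: θ ← 0° +28° = 28°
rotate link 1 by -87°: θ ← 28° -87° = -59°
rotate link 1 by -39°: θ ← -59° -39° = -98°
rotate link 1 by +30°: θ ← -98° +30° = -68°
rotate link 1 by +53°: θ ← -68° +53° = -15°
rotate link 1 by -42°: θ ← -15° -42° = -57°
rotate link 1 by +71°: θ ← -57° +71° = 14°
rotate link 1 by -28°: θ ← 14° -28° = -14°
crank pin P = (r cos θ, r sin θ) = (10.673253, -2.661141)
h = r sin θ − e = -2.661141 − 11 = -13.661141
x = r cos θ + √(L² − h²) = 10.673253 + 296.685647 = 307.358900

307.3589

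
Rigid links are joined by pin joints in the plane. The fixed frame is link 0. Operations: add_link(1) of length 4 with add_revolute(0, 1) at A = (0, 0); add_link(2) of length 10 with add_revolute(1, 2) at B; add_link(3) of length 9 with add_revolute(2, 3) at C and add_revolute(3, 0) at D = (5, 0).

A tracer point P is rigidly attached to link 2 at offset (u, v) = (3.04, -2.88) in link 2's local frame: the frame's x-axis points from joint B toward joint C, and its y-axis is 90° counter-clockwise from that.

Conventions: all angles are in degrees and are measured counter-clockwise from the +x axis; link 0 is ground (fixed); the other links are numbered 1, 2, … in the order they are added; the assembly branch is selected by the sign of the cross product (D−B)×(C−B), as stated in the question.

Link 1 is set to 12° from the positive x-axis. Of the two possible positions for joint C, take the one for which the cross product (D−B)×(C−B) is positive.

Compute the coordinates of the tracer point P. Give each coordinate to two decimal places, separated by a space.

A=(0,0), D=(5.00,0)
B = A + 4.00·(cos12°, sin12°) = (3.9126, 0.8316)
|BD| = 1.3690
circle(B,10.00) ∩ circle(D,9.00): a=7.6240, h=6.4711
  candidates: C₊=(13.8996,1.3402) cross=8.859; C₋=(6.0373,-8.9400) cross=-8.859
  branch + wants cross > 0 → take C=(13.8996,1.3402) (cross=8.859)
ex = (C−B)/|BC| = (0.9987,0.0509); ey = (-0.0509,0.9987)
P = B + 3.04·ex + -2.88·ey = (7.0951,-1.8900)

7.10 -1.89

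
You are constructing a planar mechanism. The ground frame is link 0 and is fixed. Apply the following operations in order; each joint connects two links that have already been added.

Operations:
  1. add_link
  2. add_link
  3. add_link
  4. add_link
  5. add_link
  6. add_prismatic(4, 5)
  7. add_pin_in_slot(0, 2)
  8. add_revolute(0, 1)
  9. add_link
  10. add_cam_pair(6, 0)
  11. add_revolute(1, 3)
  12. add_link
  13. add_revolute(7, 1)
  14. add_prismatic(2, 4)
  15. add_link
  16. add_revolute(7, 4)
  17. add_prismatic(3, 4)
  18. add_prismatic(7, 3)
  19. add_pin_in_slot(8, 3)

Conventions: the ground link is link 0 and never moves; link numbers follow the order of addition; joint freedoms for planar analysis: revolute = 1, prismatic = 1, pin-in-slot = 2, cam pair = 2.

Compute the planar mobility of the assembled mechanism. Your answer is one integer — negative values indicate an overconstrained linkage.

(L,J1,J2)=(1,0,0); link0 fixed
link1: (2,0,0)
link2: (3,0,0)
link3: (4,0,0)
link4: (5,0,0)
link5: (6,0,0)
P 4-5 [J1]: (6,1,0)
PS 0-2 [J2]: (6,1,1)
R 0-1 [J1]: (6,2,1)
link6: (7,2,1)
C 6-0 [J2]: (7,2,2)
R 1-3 [J1]: (7,3,2)
link7: (8,3,2)
R 7-1 [J1]: (8,4,2)
P 2-4 [J1]: (8,5,2)
link8: (9,5,2)
R 7-4 [J1]: (9,6,2)
P 3-4 [J1]: (9,7,2)
P 7-3 [J1]: (9,8,2)
PS 8-3 [J2]: (9,8,3)
Grübler: 3·8 − 2·8 − 3 = 5

M = 5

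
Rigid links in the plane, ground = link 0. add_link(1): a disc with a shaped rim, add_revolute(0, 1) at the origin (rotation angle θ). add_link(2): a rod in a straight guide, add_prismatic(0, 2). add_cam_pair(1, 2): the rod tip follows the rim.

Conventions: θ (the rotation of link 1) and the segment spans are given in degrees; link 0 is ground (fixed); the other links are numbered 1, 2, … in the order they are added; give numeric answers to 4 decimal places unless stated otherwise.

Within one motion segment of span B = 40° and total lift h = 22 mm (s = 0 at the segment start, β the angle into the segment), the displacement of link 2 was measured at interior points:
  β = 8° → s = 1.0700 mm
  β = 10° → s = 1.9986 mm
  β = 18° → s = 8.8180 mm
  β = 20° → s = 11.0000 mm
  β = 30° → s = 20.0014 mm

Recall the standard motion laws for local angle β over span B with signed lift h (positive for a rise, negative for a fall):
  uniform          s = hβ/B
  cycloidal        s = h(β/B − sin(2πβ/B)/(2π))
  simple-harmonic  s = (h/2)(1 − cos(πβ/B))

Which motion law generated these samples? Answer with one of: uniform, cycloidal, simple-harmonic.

candidates at β/B = r: uniform s = h·r (linear in β); cycloidal s = h·(r − sin(2πr)/(2π)); simple-harmonic s = (h/2)(1 − cos(πr))
β=8°: printed 1.0700 | uniform 4.4000, cycloidal 1.0700, simple-harmonic 2.1008
β=10°: printed 1.9986 | uniform 5.5000, cycloidal 1.9986, simple-harmonic 3.2218
β=18°: printed 8.8180 | uniform 9.9000, cycloidal 8.8180, simple-harmonic 9.2792
β=20°: printed 11.0000 | uniform 11.0000, cycloidal 11.0000, simple-harmonic 11.0000
β=30°: printed 20.0014 | uniform 16.5000, cycloidal 20.0014, simple-harmonic 18.7782
only one law matches every sample → cycloidal

cycloidal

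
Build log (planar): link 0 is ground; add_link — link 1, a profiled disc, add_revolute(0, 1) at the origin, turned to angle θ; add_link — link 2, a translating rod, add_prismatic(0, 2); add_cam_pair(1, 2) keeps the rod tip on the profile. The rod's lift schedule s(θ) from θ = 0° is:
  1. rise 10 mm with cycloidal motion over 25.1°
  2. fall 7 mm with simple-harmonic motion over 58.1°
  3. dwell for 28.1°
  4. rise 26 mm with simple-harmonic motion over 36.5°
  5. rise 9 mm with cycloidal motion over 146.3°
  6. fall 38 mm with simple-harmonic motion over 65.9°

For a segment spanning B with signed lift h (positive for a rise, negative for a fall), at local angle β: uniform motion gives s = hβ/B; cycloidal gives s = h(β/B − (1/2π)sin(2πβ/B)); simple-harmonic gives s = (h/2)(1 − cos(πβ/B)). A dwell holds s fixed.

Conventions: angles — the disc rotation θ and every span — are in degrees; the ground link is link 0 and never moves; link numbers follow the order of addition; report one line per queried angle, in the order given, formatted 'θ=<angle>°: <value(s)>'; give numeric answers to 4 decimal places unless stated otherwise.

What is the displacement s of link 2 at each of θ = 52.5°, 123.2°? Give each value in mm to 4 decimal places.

seg 1 [0°–25.1°] cycloidal, h=10: full span → s += 10 → s = 10.0000
seg 2 [25.1°–83.2°] simple-harmonic, h=-7: θ=52.5° here. β=27.4, B=58.1. -7/2·(1 − cos(π·0.4716)) = -3.1881 → s = 6.8119
seg 2 [25.1°–83.2°] simple-harmonic, h=-7: full span → s += -7 → s = 3.0000
seg 3 [83.2°–111.3°] dwell: s stays 3.0000
seg 4 [111.3°–147.8°] simple-harmonic, h=26: θ=123.2° here. β=11.9, B=36.5. 26/2·(1 − cos(π·0.3260)) = 6.2433 → s = 9.2433

θ=52.5°: 6.8119
θ=123.2°: 9.2433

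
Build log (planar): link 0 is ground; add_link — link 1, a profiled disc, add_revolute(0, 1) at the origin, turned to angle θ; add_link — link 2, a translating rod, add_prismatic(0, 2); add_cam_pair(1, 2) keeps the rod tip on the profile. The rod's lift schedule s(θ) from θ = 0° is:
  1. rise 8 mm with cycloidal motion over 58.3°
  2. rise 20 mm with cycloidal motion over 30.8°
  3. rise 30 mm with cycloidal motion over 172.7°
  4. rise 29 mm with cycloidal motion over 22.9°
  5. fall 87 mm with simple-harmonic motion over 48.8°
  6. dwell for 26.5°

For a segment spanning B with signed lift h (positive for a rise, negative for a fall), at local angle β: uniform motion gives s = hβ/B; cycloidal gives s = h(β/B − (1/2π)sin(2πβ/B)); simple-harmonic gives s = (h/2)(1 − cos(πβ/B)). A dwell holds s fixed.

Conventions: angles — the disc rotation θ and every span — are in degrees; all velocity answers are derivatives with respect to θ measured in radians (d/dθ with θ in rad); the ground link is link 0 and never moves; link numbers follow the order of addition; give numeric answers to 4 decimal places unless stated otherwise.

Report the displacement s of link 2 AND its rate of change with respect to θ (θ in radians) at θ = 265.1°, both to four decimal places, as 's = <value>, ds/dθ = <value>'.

seg 1 [0°–58.3°] cycloidal, h=8: full span → s += 8 → s = 8.0000
seg 2 [58.3°–89.1°] cycloidal, h=20: full span → s += 20 → s = 28.0000
seg 3 [89.1°–261.8°] cycloidal, h=30: full span → s += 30 → s = 58.0000
seg 4 [261.8°–284.7°] cycloidal, h=29: θ=265.1° here. β=3.3, B=22.9. 29·(0.1441 − sin(2π·0.1441)/(2π)) = 0.5481 → s = 58.5481
velocity in seg [261.8°–284.7°] (cycloidal), θ in radians: β = 3.3° = 0.0576 rad, B = 22.9° = 0.3997 rad; ds/dθ = (h/B)(1 − cos(2πβ/B)) = (29/0.3997)(1 − cos(2π·0.1441)) = 27.764910 mm/rad

s = 58.5481, ds/dθ = 27.7649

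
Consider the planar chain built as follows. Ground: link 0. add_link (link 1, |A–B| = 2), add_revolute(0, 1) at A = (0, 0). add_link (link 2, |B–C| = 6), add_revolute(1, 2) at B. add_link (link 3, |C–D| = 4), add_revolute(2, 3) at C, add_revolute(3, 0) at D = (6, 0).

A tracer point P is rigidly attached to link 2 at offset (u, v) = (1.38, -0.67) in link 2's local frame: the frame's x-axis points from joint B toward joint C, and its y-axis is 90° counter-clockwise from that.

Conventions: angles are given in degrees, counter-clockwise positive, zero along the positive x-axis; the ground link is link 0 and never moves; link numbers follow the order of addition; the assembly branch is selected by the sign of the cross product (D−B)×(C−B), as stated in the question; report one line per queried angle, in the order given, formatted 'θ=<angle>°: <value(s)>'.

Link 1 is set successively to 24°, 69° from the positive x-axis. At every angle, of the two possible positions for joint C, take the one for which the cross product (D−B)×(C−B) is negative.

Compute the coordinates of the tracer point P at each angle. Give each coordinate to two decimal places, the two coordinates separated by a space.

A=(0,0), D=(6.00,0)
θ=24°: B = A + 2.00·(cos24°, sin24°) = (1.8271, 0.8135)
θ=24°: |BD| = 4.2515
θ=24°: circle(B,6.00) ∩ circle(D,4.00): a=4.4779, h=3.9936
θ=24°:   candidates: C₊=(6.9864,3.8765) cross=16.979; C₋=(5.4581,-3.9631) cross=-16.979
θ=24°:   branch - wants cross < 0 → take C=(5.4581,-3.9631) (cross=-16.979)
θ=24°: ex = (C−B)/|BC| = (0.6052,-0.7961); ey = (0.7961,0.6052)
θ=24°: P = B + 1.38·ex + -0.67·ey = (2.1288,-0.6906)
θ=69°: B = A + 2.00·(cos69°, sin69°) = (0.7167, 1.8672)
θ=69°: |BD| = 5.6035
θ=69°: circle(B,6.00) ∩ circle(D,4.00): a=4.5863, h=3.8685
θ=69°:   candidates: C₊=(6.3300,3.9864) cross=21.677; C₋=(3.7519,-3.3085) cross=-21.677
θ=69°:   branch - wants cross < 0 → take C=(3.7519,-3.3085) (cross=-21.677)
θ=69°: ex = (C−B)/|BC| = (0.5059,-0.8626); ey = (0.8626,0.5059)
θ=69°: P = B + 1.38·ex + -0.67·ey = (0.8369,0.3378)

θ=24°: 2.13 -0.69
θ=69°: 0.84 0.34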